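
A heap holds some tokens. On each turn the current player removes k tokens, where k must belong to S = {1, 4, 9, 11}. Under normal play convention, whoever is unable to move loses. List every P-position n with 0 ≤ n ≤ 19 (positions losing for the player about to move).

n :  0  1  2  3  4  5  6  7  8  9 10 11 12 13 14 15 16 17 18 19
G :  0  1  0  1  2  0  1  0  1  2  0  1  0  1  2  0  1  0  1  2
P-positions are exactly the n with G(n) = 0.

0, 2, 5, 7, 10, 12, 15, 17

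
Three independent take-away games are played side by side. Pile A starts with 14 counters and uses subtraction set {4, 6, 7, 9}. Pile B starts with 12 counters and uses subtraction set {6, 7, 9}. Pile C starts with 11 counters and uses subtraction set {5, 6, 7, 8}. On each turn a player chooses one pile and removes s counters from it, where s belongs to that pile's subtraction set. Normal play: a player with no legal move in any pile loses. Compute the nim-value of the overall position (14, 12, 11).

Pile A, S = {4, 6, 7, 9}:
G(0) = 0
G(1) = mex{} = 0
G(2) = mex{} = 0
G(3) = mex{} = 0
G(4) = mex{0} = 1
G(5) = mex{0} = 1
G(6) = mex{0,0} = 1
G(7) = mex{0,0,0} = 1
G(8) = mex{1,0,0} = 2
G(9) = mex{1,0,0,0} = 2
G(10) = mex{1,1,0,0} = 2
G(11) = mex{1,1,1,0} = 2
G(12) = mex{2,1,1,0} = 3
G(13) = mex{2,1,1,1} = 0
G(14) = mex{2,2,1,1} = 0
G_A(14) = 0.
Pile B, S = {6, 7, 9}:
n :  0  1  2  3  4  5  6  7  8  9 10 11 12
G :  0  0  0  0  0  0  1  1  1  1  1  1  2
G_B(12) = 2.
Pile C, S = {5, 6, 7, 8}:
G(0) = 0
G(1) = mex{} = 0
G(2) = mex{} = 0
G(3) = mex{} = 0
G(4) = mex{} = 0
G(5) = mex{0} = 1
G(6) = mex{0,0} = 1
G(7) = mex{0,0,0} = 1
G(8) = mex{0,0,0,0} = 1
G(9) = mex{0,0,0,0} = 1
G(10) = mex{1,0,0,0} = 2
G(11) = mex{1,1,0,0} = 2
G_C(11) = 2.
Combined Grundy value = 0 ⊕ 2 ⊕ 2 = 0.

0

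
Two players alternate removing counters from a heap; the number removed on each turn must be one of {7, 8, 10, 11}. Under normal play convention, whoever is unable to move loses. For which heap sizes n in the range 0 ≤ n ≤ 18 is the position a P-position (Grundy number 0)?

G(0) = 0
G(1) = mex{} = 0
G(2) = mex{} = 0
G(3) = mex{} = 0
G(4) = mex{} = 0
G(5) = mex{} = 0
G(6) = mex{} = 0
G(7) = mex{0} = 1
G(8) = mex{0,0} = 1
G(9) = mex{0,0} = 1
G(10) = mex{0,0,0} = 1
G(11) = mex{0,0,0,0} = 1
G(12) = mex{0,0,0,0} = 1
G(13) = mex{0,0,0,0} = 1
G(14) = mex{1,0,0,0} = 2
G(15) = mex{1,1,0,0} = 2
G(16) = mex{1,1,0,0} = 2
G(17) = mex{1,1,1,0} = 2
G(18) = mex{1,1,1,1} = 0
P-positions are exactly the n with G(n) = 0.

0, 1, 2, 3, 4, 5, 6, 18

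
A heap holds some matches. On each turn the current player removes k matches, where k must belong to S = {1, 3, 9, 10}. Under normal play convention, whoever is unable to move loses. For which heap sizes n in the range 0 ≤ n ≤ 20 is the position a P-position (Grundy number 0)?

0, 2, 4, 6, 8, 19

G(0) = 0
G(1) = mex{0} = 1
G(2) = mex{1} = 0
G(3) = mex{0,0} = 1
G(4) = mex{1,1} = 0
G(5) = mex{0,0} = 1
G(6) = mex{1,1} = 0
G(7) = mex{0,0} = 1
G(8) = mex{1,1} = 0
G(9) = mex{0,0,0} = 1
G(10) = mex{1,1,1,0} = 2
G(11) = mex{2,0,0,1} = 3
G(12) = mex{3,1,1,0} = 2
G(13) = mex{2,2,0,1} = 3
G(14) = mex{3,3,1,0} = 2
G(15) = mex{2,2,0,1} = 3
G(16) = mex{3,3,1,0} = 2
G(17) = mex{2,2,0,1} = 3
G(18) = mex{3,3,1,0} = 2
G(19) = mex{2,2,2,1} = 0
G(20) = mex{0,3,3,2} = 1
P-positions are exactly the n with G(n) = 0.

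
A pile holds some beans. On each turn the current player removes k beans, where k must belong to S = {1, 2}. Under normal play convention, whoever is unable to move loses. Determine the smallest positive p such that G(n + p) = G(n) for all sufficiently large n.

n :  0  1  2  3  4  5  6  7  8  9 10 11 12 13 14
G :  0  1  2  0  1  2  0  1  2  0  1  2  0  1  2
G(n+3) = G(n) holds for n = 0,…,1 (a full window of length max(S) = 2), so the sequence is purely periodic with period 3.

3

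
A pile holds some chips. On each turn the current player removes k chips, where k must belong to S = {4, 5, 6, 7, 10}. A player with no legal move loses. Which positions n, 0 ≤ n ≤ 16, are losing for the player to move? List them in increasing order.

0, 1, 2, 3, 14, 15, 16

n :  0  1  2  3  4  5  6  7  8  9 10 11 12 13 14 15 16
G :  0  0  0  0  1  1  1  1  2  2  2  2  3  3  0  0  0
P-positions are exactly the n with G(n) = 0.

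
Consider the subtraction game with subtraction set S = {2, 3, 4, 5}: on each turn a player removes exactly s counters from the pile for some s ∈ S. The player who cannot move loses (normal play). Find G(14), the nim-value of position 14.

G(0) = 0
G(1) = mex{} = 0
G(2) = mex{0} = 1
G(3) = mex{0,0} = 1
G(4) = mex{1,0,0} = 2
G(5) = mex{1,1,0,0} = 2
G(6) = mex{2,1,1,0} = 3
G(7) = mex{2,2,1,1} = 0
G(8) = mex{3,2,2,1} = 0
G(9) = mex{0,3,2,2} = 1
G(10) = mex{0,0,3,2} = 1
G(11) = mex{1,0,0,3} = 2
G(12) = mex{1,1,0,0} = 2
G(13) = mex{2,1,1,0} = 3
G(14) = mex{2,2,1,1} = 0

0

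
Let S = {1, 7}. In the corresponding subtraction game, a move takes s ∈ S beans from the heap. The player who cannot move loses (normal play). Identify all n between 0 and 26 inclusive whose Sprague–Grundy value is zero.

0, 2, 4, 6, 8, 10, 12, 14, 16, 18, 20, 22, 24, 26

n :  0  1  2  3  4  5  6  7  8  9 10 11 12 13 14 15 16 17 18 19 20 21 22 23 24 25 26
G :  0  1  0  1  0  1  0  1  0  1  0  1  0  1  0  1  0  1  0  1  0  1  0  1  0  1  0
P-positions are exactly the n with G(n) = 0.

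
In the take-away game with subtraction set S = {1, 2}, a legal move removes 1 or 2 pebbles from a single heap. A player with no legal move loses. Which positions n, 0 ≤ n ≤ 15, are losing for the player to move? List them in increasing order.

0, 3, 6, 9, 12, 15

n :  0  1  2  3  4  5  6  7  8  9 10 11 12 13 14 15
G :  0  1  2  0  1  2  0  1  2  0  1  2  0  1  2  0
P-positions are exactly the n with G(n) = 0.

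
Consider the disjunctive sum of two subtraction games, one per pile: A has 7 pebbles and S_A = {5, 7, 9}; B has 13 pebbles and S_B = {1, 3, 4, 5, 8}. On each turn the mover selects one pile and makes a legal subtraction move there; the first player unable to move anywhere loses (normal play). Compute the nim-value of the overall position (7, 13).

Pile A, S = {5, 7, 9}:
G(0) = 0
G(1) = mex{} = 0
G(2) = mex{} = 0
G(3) = mex{} = 0
G(4) = mex{} = 0
G(5) = mex{0} = 1
G(6) = mex{0} = 1
G(7) = mex{0,0} = 1
G_A(7) = 1.
Pile B, S = {1, 3, 4, 5, 8}:
G(0) = 0
G(1) = mex{0} = 1
G(2) = mex{1} = 0
G(3) = mex{0,0} = 1
G(4) = mex{1,1,0} = 2
G(5) = mex{2,0,1,0} = 3
G(6) = mex{3,1,0,1} = 2
G(7) = mex{2,2,1,0} = 3
G(8) = mex{3,3,2,1,0} = 4
G(9) = mex{4,2,3,2,1} = 0
G(10) = mex{0,3,2,3,0} = 1
G(11) = mex{1,4,3,2,1} = 0
G(12) = mex{0,0,4,3,2} = 1
G(13) = mex{1,1,0,4,3} = 2
G_B(13) = 2.
Combined Grundy value = 1 ⊕ 2 = 3.

3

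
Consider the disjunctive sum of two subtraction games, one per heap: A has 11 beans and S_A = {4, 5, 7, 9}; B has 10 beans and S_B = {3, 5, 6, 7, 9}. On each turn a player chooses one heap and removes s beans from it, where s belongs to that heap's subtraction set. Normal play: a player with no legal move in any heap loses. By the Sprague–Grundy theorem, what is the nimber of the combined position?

1

Heap A, S = {4, 5, 7, 9}:
n :  0  1  2  3  4  5  6  7  8  9 10 11
G :  0  0  0  0  1  1  1  1  2  2  2  2
G_A(11) = 2.
Heap B, S = {3, 5, 6, 7, 9}:
n :  0  1  2  3  4  5  6  7  8  9 10
G :  0  0  0  1  1  1  2  2  2  3  3
G_B(10) = 3.
Combined Grundy value = 2 ⊕ 3 = 1.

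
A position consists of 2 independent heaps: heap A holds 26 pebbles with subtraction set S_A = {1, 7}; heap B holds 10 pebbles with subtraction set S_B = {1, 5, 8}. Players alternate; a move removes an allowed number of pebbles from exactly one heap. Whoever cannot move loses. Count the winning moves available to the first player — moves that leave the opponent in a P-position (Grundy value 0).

Heap A, S = {1, 7}:
n :  0  1  2  3  4  5  6  7  8  9 10 11 12 13 14 15 16 17 18 19 20 21 22 23 24 25 26
G :  0  1  0  1  0  1  0  1  0  1  0  1  0  1  0  1  0  1  0  1  0  1  0  1  0  1  0
G_A(26) = 0.
Heap B, S = {1, 5, 8}:
G(0) = 0
G(1) = mex{0} = 1
G(2) = mex{1} = 0
G(3) = mex{0} = 1
G(4) = mex{1} = 0
G(5) = mex{0,0} = 1
G(6) = mex{1,1} = 0
G(7) = mex{0,0} = 1
G(8) = mex{1,1,0} = 2
G(9) = mex{2,0,1} = 3
G(10) = mex{3,1,0} = 2
G_B(10) = 2.
Combined Grundy value = 0 ⊕ 2 = 2.
A winning move leaves total XOR = 0, i.e. changes one component's Grundy value g to g ⊕ X where X is the current total.
Heap A: need g' = 0⊕2 = 2. Options: 26−1→G=1, 26−7→G=1. Hits: 0.
Heap B: need g' = 2⊕2 = 0. Options: 10−1→G=3, 10−5→G=1, 10−8→G=0. Hits: 1.

1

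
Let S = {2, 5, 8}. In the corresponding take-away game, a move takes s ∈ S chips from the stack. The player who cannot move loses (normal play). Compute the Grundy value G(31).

0

G(0) = 0
G(1) = mex{} = 0
G(2) = mex{0} = 1
G(3) = mex{0} = 1
G(4) = mex{1} = 0
G(5) = mex{1,0} = 2
G(6) = mex{0,0} = 1
G(7) = mex{2,1} = 0
G(8) = mex{1,1,0} = 2
G(9) = mex{0,0,0} = 1
G(10) = mex{2,2,1} = 0
G(11) = mex{1,1,1} = 0
G(12) = mex{0,0,0} = 1
G(13) = mex{0,2,2} = 1
G(14) = mex{1,1,1} = 0
G(15) = mex{1,0,0} = 2
G(16) = mex{0,0,2} = 1
G(17) = mex{2,1,1} = 0
G(18) = mex{1,1,0} = 2
G(19) = mex{0,0,0} = 1
G(20) = mex{2,2,1} = 0
G(21) = mex{1,1,1} = 0
G(22) = mex{0,0,0} = 1
G(23) = mex{0,2,2} = 1
G(24) = mex{1,1,1} = 0
G(25) = mex{1,0,0} = 2
G(26) = mex{0,0,2} = 1
G(27) = mex{2,1,1} = 0
G(28) = mex{1,1,0} = 2
G(29) = mex{0,0,0} = 1
G(30) = mex{2,2,1} = 0
G(31) = mex{1,1,1} = 0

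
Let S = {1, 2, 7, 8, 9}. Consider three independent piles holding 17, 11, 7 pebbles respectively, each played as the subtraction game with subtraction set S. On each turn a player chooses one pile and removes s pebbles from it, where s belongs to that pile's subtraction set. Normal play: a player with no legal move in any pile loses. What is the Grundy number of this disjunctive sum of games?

5

All piles use S = {1, 2, 7, 8, 9}:
n :  0  1  2  3  4  5  6  7  8  9 10 11 12 13 14 15 16 17
G :  0  1  2  0  1  2  0  1  2  3  4  5  3  4  5  3  0  1
Pile A: G(17) = 1.
Pile B: G(11) = 5.
Pile C: G(7) = 1.
Combined Grundy value = 1 ⊕ 5 ⊕ 1 = 5.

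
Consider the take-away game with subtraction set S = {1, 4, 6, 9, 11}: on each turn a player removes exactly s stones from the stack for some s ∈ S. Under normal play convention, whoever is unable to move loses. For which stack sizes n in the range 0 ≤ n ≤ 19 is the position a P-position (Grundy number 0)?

n :  0  1  2  3  4  5  6  7  8  9 10 11 12 13 14 15 16 17 18 19
G :  0  1  0  1  2  0  1  0  1  2  0  1  0  1  2  0  1  0  1  2
P-positions are exactly the n with G(n) = 0.

0, 2, 5, 7, 10, 12, 15, 17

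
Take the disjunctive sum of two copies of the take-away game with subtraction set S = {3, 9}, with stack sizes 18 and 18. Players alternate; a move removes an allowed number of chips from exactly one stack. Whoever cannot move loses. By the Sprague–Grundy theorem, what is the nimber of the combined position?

0

All stacks use S = {3, 9}:
n :  0  1  2  3  4  5  6  7  8  9 10 11 12 13 14 15 16 17 18
G :  0  0  0  1  1  1  0  0  0  1  1  1  0  0  0  1  1  1  0
Stack A: G(18) = 0.
Stack B: G(18) = 0.
Combined Grundy value = 0 ⊕ 0 = 0.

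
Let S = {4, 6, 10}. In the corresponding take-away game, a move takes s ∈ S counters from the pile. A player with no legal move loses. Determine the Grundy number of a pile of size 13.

3

n :  0  1  2  3  4  5  6  7  8  9 10 11 12 13
G :  0  0  0  0  1  1  1  1  2  2  2  2  3  3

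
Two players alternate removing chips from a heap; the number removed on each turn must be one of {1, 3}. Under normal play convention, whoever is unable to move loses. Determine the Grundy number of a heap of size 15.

1

n :  0  1  2  3  4  5  6  7  8  9 10 11 12 13 14 15
G :  0  1  0  1  0  1  0  1  0  1  0  1  0  1  0  1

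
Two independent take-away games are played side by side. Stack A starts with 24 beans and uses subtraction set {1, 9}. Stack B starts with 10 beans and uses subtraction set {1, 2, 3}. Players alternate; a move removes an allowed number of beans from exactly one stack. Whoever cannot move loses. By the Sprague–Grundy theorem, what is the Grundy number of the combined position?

2

Stack A, S = {1, 9}:
G(0) = 0
G(1) = mex{0} = 1
G(2) = mex{1} = 0
G(3) = mex{0} = 1
G(4) = mex{1} = 0
G(5) = mex{0} = 1
G(6) = mex{1} = 0
G(7) = mex{0} = 1
G(8) = mex{1} = 0
G(9) = mex{0,0} = 1
G(10) = mex{1,1} = 0
G(11) = mex{0,0} = 1
G(12) = mex{1,1} = 0
G(13) = mex{0,0} = 1
G(14) = mex{1,1} = 0
G(15) = mex{0,0} = 1
G(16) = mex{1,1} = 0
G(17) = mex{0,0} = 1
G(18) = mex{1,1} = 0
G(19) = mex{0,0} = 1
G(20) = mex{1,1} = 0
G(21) = mex{0,0} = 1
G(22) = mex{1,1} = 0
G(23) = mex{0,0} = 1
G(24) = mex{1,1} = 0
G_A(24) = 0.
Stack B, S = {1, 2, 3}:
n :  0  1  2  3  4  5  6  7  8  9 10
G :  0  1  2  3  0  1  2  3  0  1  2
G_B(10) = 2.
Combined Grundy value = 0 ⊕ 2 = 2.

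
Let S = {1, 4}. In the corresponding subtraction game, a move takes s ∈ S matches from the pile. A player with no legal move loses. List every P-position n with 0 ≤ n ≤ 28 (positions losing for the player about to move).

n :  0  1  2  3  4  5  6  7  8  9 10 11 12 13 14 15 16 17 18 19 20 21 22 23 24 25 26 27 28
G :  0  1  0  1  2  0  1  0  1  2  0  1  0  1  2  0  1  0  1  2  0  1  0  1  2  0  1  0  1
P-positions are exactly the n with G(n) = 0.

0, 2, 5, 7, 10, 12, 15, 17, 20, 22, 25, 27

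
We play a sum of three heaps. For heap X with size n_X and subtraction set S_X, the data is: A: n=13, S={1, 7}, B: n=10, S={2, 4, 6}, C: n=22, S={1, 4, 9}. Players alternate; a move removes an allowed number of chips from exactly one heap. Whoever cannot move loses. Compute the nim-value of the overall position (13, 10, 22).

0

Heap A, S = {1, 7}:
n :  0  1  2  3  4  5  6  7  8  9 10 11 12 13
G :  0  1  0  1  0  1  0  1  0  1  0  1  0  1
G_A(13) = 1.
Heap B, S = {2, 4, 6}:
G(0) = 0
G(1) = mex{} = 0
G(2) = mex{0} = 1
G(3) = mex{0} = 1
G(4) = mex{1,0} = 2
G(5) = mex{1,0} = 2
G(6) = mex{2,1,0} = 3
G(7) = mex{2,1,0} = 3
G(8) = mex{3,2,1} = 0
G(9) = mex{3,2,1} = 0
G(10) = mex{0,3,2} = 1
G_B(10) = 1.
Heap C, S = {1, 4, 9}:
n :  0  1  2  3  4  5  6  7  8  9 10 11 12 13 14 15 16 17 18 19 20 21 22
G :  0  1  0  1  2  0  1  0  1  2  0  1  0  1  2  0  1  0  1  2  0  1  0
G_C(22) = 0.
Combined Grundy value = 1 ⊕ 1 ⊕ 0 = 0.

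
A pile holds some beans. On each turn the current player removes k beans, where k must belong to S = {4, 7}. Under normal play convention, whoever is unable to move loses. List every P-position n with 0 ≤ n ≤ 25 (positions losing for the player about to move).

0, 1, 2, 3, 11, 12, 13, 14, 22, 23, 24, 25

G(0) = 0
G(1) = mex{} = 0
G(2) = mex{} = 0
G(3) = mex{} = 0
G(4) = mex{0} = 1
G(5) = mex{0} = 1
G(6) = mex{0} = 1
G(7) = mex{0,0} = 1
G(8) = mex{1,0} = 2
G(9) = mex{1,0} = 2
G(10) = mex{1,0} = 2
G(11) = mex{1,1} = 0
G(12) = mex{2,1} = 0
G(13) = mex{2,1} = 0
G(14) = mex{2,1} = 0
G(15) = mex{0,2} = 1
G(16) = mex{0,2} = 1
G(17) = mex{0,2} = 1
G(18) = mex{0,0} = 1
G(19) = mex{1,0} = 2
G(20) = mex{1,0} = 2
G(21) = mex{1,0} = 2
G(22) = mex{1,1} = 0
G(23) = mex{2,1} = 0
G(24) = mex{2,1} = 0
G(25) = mex{2,1} = 0
P-positions are exactly the n with G(n) = 0.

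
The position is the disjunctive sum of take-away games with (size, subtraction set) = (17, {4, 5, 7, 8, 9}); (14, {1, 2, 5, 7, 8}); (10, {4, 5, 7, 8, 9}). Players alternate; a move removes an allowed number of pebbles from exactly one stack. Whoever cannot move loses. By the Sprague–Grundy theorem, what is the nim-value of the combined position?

Stack A, S = {4, 5, 7, 8, 9}:
n :  0  1  2  3  4  5  6  7  8  9 10 11 12 13 14 15 16 17
G :  0  0  0  0  1  1  1  1  2  2  2  2  3  0  0  0  0  1
G_A(17) = 1.
Stack B, S = {1, 2, 5, 7, 8}:
G(0) = 0
G(1) = mex{0} = 1
G(2) = mex{1,0} = 2
G(3) = mex{2,1} = 0
G(4) = mex{0,2} = 1
G(5) = mex{1,0,0} = 2
G(6) = mex{2,1,1} = 0
G(7) = mex{0,2,2,0} = 1
G(8) = mex{1,0,0,1,0} = 2
G(9) = mex{2,1,1,2,1} = 0
G(10) = mex{0,2,2,0,2} = 1
G(11) = mex{1,0,0,1,0} = 2
G(12) = mex{2,1,1,2,1} = 0
G(13) = mex{0,2,2,0,2} = 1
G(14) = mex{1,0,0,1,0} = 2
G_B(14) = 2.
Stack C, S = {4, 5, 7, 8, 9}:
n :  0  1  2  3  4  5  6  7  8  9 10
G :  0  0  0  0  1  1  1  1  2  2  2
G_C(10) = 2.
Combined Grundy value = 1 ⊕ 2 ⊕ 2 = 1.

1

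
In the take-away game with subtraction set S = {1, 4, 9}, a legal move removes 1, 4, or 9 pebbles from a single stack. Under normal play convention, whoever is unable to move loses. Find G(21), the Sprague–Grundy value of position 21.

1

G(0) = 0
G(1) = mex{0} = 1
G(2) = mex{1} = 0
G(3) = mex{0} = 1
G(4) = mex{1,0} = 2
G(5) = mex{2,1} = 0
G(6) = mex{0,0} = 1
G(7) = mex{1,1} = 0
G(8) = mex{0,2} = 1
G(9) = mex{1,0,0} = 2
G(10) = mex{2,1,1} = 0
G(11) = mex{0,0,0} = 1
G(12) = mex{1,1,1} = 0
G(13) = mex{0,2,2} = 1
G(14) = mex{1,0,0} = 2
G(15) = mex{2,1,1} = 0
G(16) = mex{0,0,0} = 1
G(17) = mex{1,1,1} = 0
G(18) = mex{0,2,2} = 1
G(19) = mex{1,0,0} = 2
G(20) = mex{2,1,1} = 0
G(21) = mex{0,0,0} = 1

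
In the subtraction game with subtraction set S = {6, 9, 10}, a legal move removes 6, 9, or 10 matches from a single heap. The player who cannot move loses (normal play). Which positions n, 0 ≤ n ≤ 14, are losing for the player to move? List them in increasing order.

0, 1, 2, 3, 4, 5

G(0) = 0
G(1) = mex{} = 0
G(2) = mex{} = 0
G(3) = mex{} = 0
G(4) = mex{} = 0
G(5) = mex{} = 0
G(6) = mex{0} = 1
G(7) = mex{0} = 1
G(8) = mex{0} = 1
G(9) = mex{0,0} = 1
G(10) = mex{0,0,0} = 1
G(11) = mex{0,0,0} = 1
G(12) = mex{1,0,0} = 2
G(13) = mex{1,0,0} = 2
G(14) = mex{1,0,0} = 2
P-positions are exactly the n with G(n) = 0.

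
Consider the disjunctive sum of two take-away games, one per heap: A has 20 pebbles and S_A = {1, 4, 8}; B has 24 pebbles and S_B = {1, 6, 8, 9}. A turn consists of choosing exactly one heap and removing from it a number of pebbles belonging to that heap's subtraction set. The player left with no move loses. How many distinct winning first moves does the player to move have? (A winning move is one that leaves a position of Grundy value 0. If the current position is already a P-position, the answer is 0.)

Heap A, S = {1, 4, 8}:
n :  0  1  2  3  4  5  6  7  8  9 10 11 12 13 14 15 16 17 18 19 20
G :  0  1  0  1  2  0  1  0  1  2  3  2  0  1  0  1  2  0  1  0  1
G_A(20) = 1.
Heap B, S = {1, 6, 8, 9}:
n :  0  1  2  3  4  5  6  7  8  9 10 11 12 13 14 15 16 17 18 19 20 21 22 23 24
G :  0  1  0  1  0  1  2  0  1  2  3  2  3  2  0  1  2  0  1  0  1  0  1  2  0
G_B(24) = 0.
Combined Grundy value = 1 ⊕ 0 = 1.
A winning move leaves total XOR = 0, i.e. changes one component's Grundy value g to g ⊕ X where X is the current total.
Heap A: need g' = 1⊕1 = 0. Options: 20−1→G=0, 20−4→G=2, 20−8→G=0. Hits: 2.
Heap B: need g' = 0⊕1 = 1. Options: 24−1→G=2, 24−6→G=1, 24−8→G=2, 24−9→G=1. Hits: 2.

4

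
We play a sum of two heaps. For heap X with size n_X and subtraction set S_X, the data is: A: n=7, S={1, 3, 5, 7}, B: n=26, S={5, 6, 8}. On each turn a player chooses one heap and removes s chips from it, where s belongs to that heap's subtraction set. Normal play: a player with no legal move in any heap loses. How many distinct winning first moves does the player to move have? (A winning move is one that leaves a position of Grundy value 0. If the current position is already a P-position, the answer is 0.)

7

Heap A, S = {1, 3, 5, 7}:
G(0) = 0
G(1) = mex{0} = 1
G(2) = mex{1} = 0
G(3) = mex{0,0} = 1
G(4) = mex{1,1} = 0
G(5) = mex{0,0,0} = 1
G(6) = mex{1,1,1} = 0
G(7) = mex{0,0,0,0} = 1
G_A(7) = 1.
Heap B, S = {5, 6, 8}:
G(0) = 0
G(1) = mex{} = 0
G(2) = mex{} = 0
G(3) = mex{} = 0
G(4) = mex{} = 0
G(5) = mex{0} = 1
G(6) = mex{0,0} = 1
G(7) = mex{0,0} = 1
G(8) = mex{0,0,0} = 1
G(9) = mex{0,0,0} = 1
G(10) = mex{1,0,0} = 2
G(11) = mex{1,1,0} = 2
G(12) = mex{1,1,0} = 2
G(13) = mex{1,1,1} = 0
G(14) = mex{1,1,1} = 0
G(15) = mex{2,1,1} = 0
G(16) = mex{2,2,1} = 0
G(17) = mex{2,2,1} = 0
G(18) = mex{0,2,2} = 1
G(19) = mex{0,0,2} = 1
G(20) = mex{0,0,2} = 1
G(21) = mex{0,0,0} = 1
G(22) = mex{0,0,0} = 1
G(23) = mex{1,0,0} = 2
G(24) = mex{1,1,0} = 2
G(25) = mex{1,1,0} = 2
G(26) = mex{1,1,1} = 0
G_B(26) = 0.
Combined Grundy value = 1 ⊕ 0 = 1.
A winning move leaves total XOR = 0, i.e. changes one component's Grundy value g to g ⊕ X where X is the current total.
Heap A: need g' = 1⊕1 = 0. Options: 7−1→G=0, 7−3→G=0, 7−5→G=0, 7−7→G=0. Hits: 4.
Heap B: need g' = 0⊕1 = 1. Options: 26−5→G=1, 26−6→G=1, 26−8→G=1. Hits: 3.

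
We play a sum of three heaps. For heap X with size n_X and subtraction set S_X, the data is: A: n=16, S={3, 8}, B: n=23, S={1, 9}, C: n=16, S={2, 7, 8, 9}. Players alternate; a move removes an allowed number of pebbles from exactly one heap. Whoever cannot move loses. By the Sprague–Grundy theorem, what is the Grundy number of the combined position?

0

Heap A, S = {3, 8}:
G(0) = 0
G(1) = mex{} = 0
G(2) = mex{} = 0
G(3) = mex{0} = 1
G(4) = mex{0} = 1
G(5) = mex{0} = 1
G(6) = mex{1} = 0
G(7) = mex{1} = 0
G(8) = mex{1,0} = 2
G(9) = mex{0,0} = 1
G(10) = mex{0,0} = 1
G(11) = mex{2,1} = 0
G(12) = mex{1,1} = 0
G(13) = mex{1,1} = 0
G(14) = mex{0,0} = 1
G(15) = mex{0,0} = 1
G(16) = mex{0,2} = 1
G_A(16) = 1.
Heap B, S = {1, 9}:
G(0) = 0
G(1) = mex{0} = 1
G(2) = mex{1} = 0
G(3) = mex{0} = 1
G(4) = mex{1} = 0
G(5) = mex{0} = 1
G(6) = mex{1} = 0
G(7) = mex{0} = 1
G(8) = mex{1} = 0
G(9) = mex{0,0} = 1
G(10) = mex{1,1} = 0
G(11) = mex{0,0} = 1
G(12) = mex{1,1} = 0
G(13) = mex{0,0} = 1
G(14) = mex{1,1} = 0
G(15) = mex{0,0} = 1
G(16) = mex{1,1} = 0
G(17) = mex{0,0} = 1
G(18) = mex{1,1} = 0
G(19) = mex{0,0} = 1
G(20) = mex{1,1} = 0
G(21) = mex{0,0} = 1
G(22) = mex{1,1} = 0
G(23) = mex{0,0} = 1
G_B(23) = 1.
Heap C, S = {2, 7, 8, 9}:
G(0) = 0
G(1) = mex{} = 0
G(2) = mex{0} = 1
G(3) = mex{0} = 1
G(4) = mex{1} = 0
G(5) = mex{1} = 0
G(6) = mex{0} = 1
G(7) = mex{0,0} = 1
G(8) = mex{1,0,0} = 2
G(9) = mex{1,1,0,0} = 2
G(10) = mex{2,1,1,0} = 3
G(11) = mex{2,0,1,1} = 3
G(12) = mex{3,0,0,1} = 2
G(13) = mex{3,1,0,0} = 2
G(14) = mex{2,1,1,0} = 3
G(15) = mex{2,2,1,1} = 0
G(16) = mex{3,2,2,1} = 0
G_C(16) = 0.
Combined Grundy value = 1 ⊕ 1 ⊕ 0 = 0.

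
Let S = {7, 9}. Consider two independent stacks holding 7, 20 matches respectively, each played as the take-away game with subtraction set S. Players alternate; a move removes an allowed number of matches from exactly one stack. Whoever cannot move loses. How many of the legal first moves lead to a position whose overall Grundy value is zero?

All stacks use S = {7, 9}:
G(0) = 0
G(1) = mex{} = 0
G(2) = mex{} = 0
G(3) = mex{} = 0
G(4) = mex{} = 0
G(5) = mex{} = 0
G(6) = mex{} = 0
G(7) = mex{0} = 1
G(8) = mex{0} = 1
G(9) = mex{0,0} = 1
G(10) = mex{0,0} = 1
G(11) = mex{0,0} = 1
G(12) = mex{0,0} = 1
G(13) = mex{0,0} = 1
G(14) = mex{1,0} = 2
G(15) = mex{1,0} = 2
G(16) = mex{1,1} = 0
G(17) = mex{1,1} = 0
G(18) = mex{1,1} = 0
G(19) = mex{1,1} = 0
G(20) = mex{1,1} = 0
Stack A: G(7) = 1.
Stack B: G(20) = 0.
Combined Grundy value = 1 ⊕ 0 = 1.
A winning move leaves total XOR = 0, i.e. changes one component's Grundy value g to g ⊕ X where X is the current total.
Stack A: need g' = 1⊕1 = 0. Options: 7−7→G=0. Hits: 1.
Stack B: need g' = 0⊕1 = 1. Options: 20−7→G=1, 20−9→G=1. Hits: 2.

3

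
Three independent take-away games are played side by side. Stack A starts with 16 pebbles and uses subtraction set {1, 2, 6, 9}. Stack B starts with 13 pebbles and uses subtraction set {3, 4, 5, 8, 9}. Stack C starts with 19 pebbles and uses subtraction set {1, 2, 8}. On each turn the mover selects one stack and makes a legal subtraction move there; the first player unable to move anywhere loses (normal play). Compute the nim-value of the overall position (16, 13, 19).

3

Stack A, S = {1, 2, 6, 9}:
G(0) = 0
G(1) = mex{0} = 1
G(2) = mex{1,0} = 2
G(3) = mex{2,1} = 0
G(4) = mex{0,2} = 1
G(5) = mex{1,0} = 2
G(6) = mex{2,1,0} = 3
G(7) = mex{3,2,1} = 0
G(8) = mex{0,3,2} = 1
G(9) = mex{1,0,0,0} = 2
G(10) = mex{2,1,1,1} = 0
G(11) = mex{0,2,2,2} = 1
G(12) = mex{1,0,3,0} = 2
G(13) = mex{2,1,0,1} = 3
G(14) = mex{3,2,1,2} = 0
G(15) = mex{0,3,2,3} = 1
G(16) = mex{1,0,0,0} = 2
G_A(16) = 2.
Stack B, S = {3, 4, 5, 8, 9}:
G(0) = 0
G(1) = mex{} = 0
G(2) = mex{} = 0
G(3) = mex{0} = 1
G(4) = mex{0,0} = 1
G(5) = mex{0,0,0} = 1
G(6) = mex{1,0,0} = 2
G(7) = mex{1,1,0} = 2
G(8) = mex{1,1,1,0} = 2
G(9) = mex{2,1,1,0,0} = 3
G(10) = mex{2,2,1,0,0} = 3
G(11) = mex{2,2,2,1,0} = 3
G(12) = mex{3,2,2,1,1} = 0
G(13) = mex{3,3,2,1,1} = 0
G_B(13) = 0.
Stack C, S = {1, 2, 8}:
n :  0  1  2  3  4  5  6  7  8  9 10 11 12 13 14 15 16 17 18 19
G :  0  1  2  0  1  2  0  1  2  0  1  2  0  1  2  0  1  2  0  1
G_C(19) = 1.
Combined Grundy value = 2 ⊕ 0 ⊕ 1 = 3.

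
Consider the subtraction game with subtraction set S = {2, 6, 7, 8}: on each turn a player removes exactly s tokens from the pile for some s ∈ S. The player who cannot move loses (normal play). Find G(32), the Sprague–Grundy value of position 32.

G(0) = 0
G(1) = mex{} = 0
G(2) = mex{0} = 1
G(3) = mex{0} = 1
G(4) = mex{1} = 0
G(5) = mex{1} = 0
G(6) = mex{0,0} = 1
G(7) = mex{0,0,0} = 1
G(8) = mex{1,1,0,0} = 2
G(9) = mex{1,1,1,0} = 2
G(10) = mex{2,0,1,1} = 3
G(11) = mex{2,0,0,1} = 3
G(12) = mex{3,1,0,0} = 2
G(13) = mex{3,1,1,0} = 2
G(14) = mex{2,2,1,1} = 0
G(15) = mex{2,2,2,1} = 0
G(16) = mex{0,3,2,2} = 1
G(17) = mex{0,3,3,2} = 1
G(18) = mex{1,2,3,3} = 0
G(19) = mex{1,2,2,3} = 0
G(20) = mex{0,0,2,2} = 1
G(21) = mex{0,0,0,2} = 1
G(22) = mex{1,1,0,0} = 2
G(23) = mex{1,1,1,0} = 2
G(24) = mex{2,0,1,1} = 3
G(25) = mex{2,0,0,1} = 3
G(26) = mex{3,1,0,0} = 2
G(27) = mex{3,1,1,0} = 2
G(28) = mex{2,2,1,1} = 0
G(29) = mex{2,2,2,1} = 0
G(30) = mex{0,3,2,2} = 1
G(31) = mex{0,3,3,2} = 1
G(32) = mex{1,2,3,3} = 0

0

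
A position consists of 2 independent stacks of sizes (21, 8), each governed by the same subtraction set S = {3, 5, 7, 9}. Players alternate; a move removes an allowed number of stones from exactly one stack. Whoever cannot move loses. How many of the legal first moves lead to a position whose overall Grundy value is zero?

All stacks use S = {3, 5, 7, 9}:
n :  0  1  2  3  4  5  6  7  8  9 10 11 12 13 14 15 16 17 18 19 20 21
G :  0  0  0  1  1  1  2  2  2  3  3  3  0  0  0  1  1  1  2  2  2  3
Stack A: G(21) = 3.
Stack B: G(8) = 2.
Combined Grundy value = 3 ⊕ 2 = 1.
A winning move leaves total XOR = 0, i.e. changes one component's Grundy value g to g ⊕ X where X is the current total.
Stack A: need g' = 3⊕1 = 2. Options: 21−3→G=2, 21−5→G=1, 21−7→G=0, 21−9→G=0. Hits: 1.
Stack B: need g' = 2⊕1 = 3. Options: 8−3→G=1, 8−5→G=1, 8−7→G=0. Hits: 0.

1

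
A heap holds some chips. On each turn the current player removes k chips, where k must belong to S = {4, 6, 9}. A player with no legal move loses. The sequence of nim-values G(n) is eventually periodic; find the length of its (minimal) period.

G(0) = 0
G(1) = mex{} = 0
G(2) = mex{} = 0
G(3) = mex{} = 0
G(4) = mex{0} = 1
G(5) = mex{0} = 1
G(6) = mex{0,0} = 1
G(7) = mex{0,0} = 1
G(8) = mex{1,0} = 2
G(9) = mex{1,0,0} = 2
G(10) = mex{1,1,0} = 2
G(11) = mex{1,1,0} = 2
G(12) = mex{2,1,0} = 3
G(13) = mex{2,1,1} = 0
G(14) = mex{2,2,1} = 0
G(15) = mex{2,2,1} = 0
G(16) = mex{3,2,1} = 0
G(17) = mex{0,2,2} = 1
G(18) = mex{0,3,2} = 1
G(19) = mex{0,0,2} = 1
G(20) = mex{0,0,2} = 1
G(21) = mex{1,0,3} = 2
G(22) = mex{1,0,0} = 2
G(23) = mex{1,1,0} = 2
G(24) = mex{1,1,0} = 2
G(25) = mex{2,1,0} = 3
G(26) = mex{2,1,1} = 0
G(27) = mex{2,2,1} = 0
G(n+13) = G(n) holds for n = 0,…,8 (a full window of length max(S) = 9), so the sequence is purely periodic with period 13.

13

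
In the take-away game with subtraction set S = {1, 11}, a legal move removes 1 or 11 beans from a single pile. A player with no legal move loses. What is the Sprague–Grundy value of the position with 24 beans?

0

n :  0  1  2  3  4  5  6  7  8  9 10 11 12 13 14 15 16 17 18 19 20 21 22 23 24
G :  0  1  0  1  0  1  0  1  0  1  0  1  0  1  0  1  0  1  0  1  0  1  0  1  0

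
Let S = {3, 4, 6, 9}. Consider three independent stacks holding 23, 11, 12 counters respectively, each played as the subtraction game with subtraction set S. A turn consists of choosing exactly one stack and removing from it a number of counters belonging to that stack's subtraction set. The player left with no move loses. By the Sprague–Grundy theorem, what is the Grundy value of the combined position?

0

All stacks use S = {3, 4, 6, 9}:
G(0) = 0
G(1) = mex{} = 0
G(2) = mex{} = 0
G(3) = mex{0} = 1
G(4) = mex{0,0} = 1
G(5) = mex{0,0} = 1
G(6) = mex{1,0,0} = 2
G(7) = mex{1,1,0} = 2
G(8) = mex{1,1,0} = 2
G(9) = mex{2,1,1,0} = 3
G(10) = mex{2,2,1,0} = 3
G(11) = mex{2,2,1,0} = 3
G(12) = mex{3,2,2,1} = 0
G(13) = mex{3,3,2,1} = 0
G(14) = mex{3,3,2,1} = 0
G(15) = mex{0,3,3,2} = 1
G(16) = mex{0,0,3,2} = 1
G(17) = mex{0,0,3,2} = 1
G(18) = mex{1,0,0,3} = 2
G(19) = mex{1,1,0,3} = 2
G(20) = mex{1,1,0,3} = 2
G(21) = mex{2,1,1,0} = 3
G(22) = mex{2,2,1,0} = 3
G(23) = mex{2,2,1,0} = 3
Stack A: G(23) = 3.
Stack B: G(11) = 3.
Stack C: G(12) = 0.
Combined Grundy value = 3 ⊕ 3 ⊕ 0 = 0.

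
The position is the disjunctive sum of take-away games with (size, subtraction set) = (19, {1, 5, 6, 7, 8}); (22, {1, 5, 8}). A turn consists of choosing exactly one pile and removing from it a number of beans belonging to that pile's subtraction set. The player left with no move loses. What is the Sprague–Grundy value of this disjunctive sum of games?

Pile A, S = {1, 5, 6, 7, 8}:
n :  0  1  2  3  4  5  6  7  8  9 10 11 12 13 14 15 16 17 18 19
G :  0  1  0  1  0  1  2  3  2  3  2  3  4  0  1  0  1  0  1  2
G_A(19) = 2.
Pile B, S = {1, 5, 8}:
n :  0  1  2  3  4  5  6  7  8  9 10 11 12 13 14 15 16 17 18 19 20 21 22
G :  0  1  0  1  0  1  0  1  2  3  2  3  2  0  1  0  1  0  1  0  1  2  3
G_B(22) = 3.
Combined Grundy value = 2 ⊕ 3 = 1.

1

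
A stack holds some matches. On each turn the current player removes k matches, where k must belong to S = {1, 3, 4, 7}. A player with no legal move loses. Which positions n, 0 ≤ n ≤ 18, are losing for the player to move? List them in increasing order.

0, 2, 8, 10, 16, 18

n :  0  1  2  3  4  5  6  7  8  9 10 11 12 13 14 15 16 17 18
G :  0  1  0  1  2  3  2  3  0  1  0  1  2  3  2  3  0  1  0
P-positions are exactly the n with G(n) = 0.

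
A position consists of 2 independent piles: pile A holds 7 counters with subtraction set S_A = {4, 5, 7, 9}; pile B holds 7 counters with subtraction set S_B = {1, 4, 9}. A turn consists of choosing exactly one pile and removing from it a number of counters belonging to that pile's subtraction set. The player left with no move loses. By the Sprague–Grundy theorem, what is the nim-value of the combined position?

Pile A, S = {4, 5, 7, 9}:
G(0) = 0
G(1) = mex{} = 0
G(2) = mex{} = 0
G(3) = mex{} = 0
G(4) = mex{0} = 1
G(5) = mex{0,0} = 1
G(6) = mex{0,0} = 1
G(7) = mex{0,0,0} = 1
G_A(7) = 1.
Pile B, S = {1, 4, 9}:
n : 0 1 2 3 4 5 6 7
G : 0 1 0 1 2 0 1 0
G_B(7) = 0.
Combined Grundy value = 1 ⊕ 0 = 1.

1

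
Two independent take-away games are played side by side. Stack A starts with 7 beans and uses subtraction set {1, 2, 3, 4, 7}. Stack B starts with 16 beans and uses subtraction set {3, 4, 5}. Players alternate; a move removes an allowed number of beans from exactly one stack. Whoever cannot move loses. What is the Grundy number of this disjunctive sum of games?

Stack A, S = {1, 2, 3, 4, 7}:
G(0) = 0
G(1) = mex{0} = 1
G(2) = mex{1,0} = 2
G(3) = mex{2,1,0} = 3
G(4) = mex{3,2,1,0} = 4
G(5) = mex{4,3,2,1} = 0
G(6) = mex{0,4,3,2} = 1
G(7) = mex{1,0,4,3,0} = 2
G_A(7) = 2.
Stack B, S = {3, 4, 5}:
n :  0  1  2  3  4  5  6  7  8  9 10 11 12 13 14 15 16
G :  0  0  0  1  1  1  2  2  0  0  0  1  1  1  2  2  0
G_B(16) = 0.
Combined Grundy value = 2 ⊕ 0 = 2.

2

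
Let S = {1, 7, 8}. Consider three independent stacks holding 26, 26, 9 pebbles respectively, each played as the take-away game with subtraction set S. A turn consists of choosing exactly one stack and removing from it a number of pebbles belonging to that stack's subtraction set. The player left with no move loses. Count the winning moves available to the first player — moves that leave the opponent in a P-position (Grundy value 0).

3

All stacks use S = {1, 7, 8}:
G(0) = 0
G(1) = mex{0} = 1
G(2) = mex{1} = 0
G(3) = mex{0} = 1
G(4) = mex{1} = 0
G(5) = mex{0} = 1
G(6) = mex{1} = 0
G(7) = mex{0,0} = 1
G(8) = mex{1,1,0} = 2
G(9) = mex{2,0,1} = 3
G(10) = mex{3,1,0} = 2
G(11) = mex{2,0,1} = 3
G(12) = mex{3,1,0} = 2
G(13) = mex{2,0,1} = 3
G(14) = mex{3,1,0} = 2
G(15) = mex{2,2,1} = 0
G(16) = mex{0,3,2} = 1
G(17) = mex{1,2,3} = 0
G(18) = mex{0,3,2} = 1
G(19) = mex{1,2,3} = 0
G(20) = mex{0,3,2} = 1
G(21) = mex{1,2,3} = 0
G(22) = mex{0,0,2} = 1
G(23) = mex{1,1,0} = 2
G(24) = mex{2,0,1} = 3
G(25) = mex{3,1,0} = 2
G(26) = mex{2,0,1} = 3
Stack A: G(26) = 3.
Stack B: G(26) = 3.
Stack C: G(9) = 3.
Combined Grundy value = 3 ⊕ 3 ⊕ 3 = 3.
A winning move leaves total XOR = 0, i.e. changes one component's Grundy value g to g ⊕ X where X is the current total.
Stack A: need g' = 3⊕3 = 0. Options: 26−1→G=2, 26−7→G=0, 26−8→G=1. Hits: 1.
Stack B: need g' = 3⊕3 = 0. Options: 26−1→G=2, 26−7→G=0, 26−8→G=1. Hits: 1.
Stack C: need g' = 3⊕3 = 0. Options: 9−1→G=2, 9−7→G=0, 9−8→G=1. Hits: 1.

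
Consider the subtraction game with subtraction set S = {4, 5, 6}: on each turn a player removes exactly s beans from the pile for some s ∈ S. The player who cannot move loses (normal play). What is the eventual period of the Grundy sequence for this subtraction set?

10

G(0) = 0
G(1) = mex{} = 0
G(2) = mex{} = 0
G(3) = mex{} = 0
G(4) = mex{0} = 1
G(5) = mex{0,0} = 1
G(6) = mex{0,0,0} = 1
G(7) = mex{0,0,0} = 1
G(8) = mex{1,0,0} = 2
G(9) = mex{1,1,0} = 2
G(10) = mex{1,1,1} = 0
G(11) = mex{1,1,1} = 0
G(12) = mex{2,1,1} = 0
G(13) = mex{2,2,1} = 0
G(14) = mex{0,2,2} = 1
G(15) = mex{0,0,2} = 1
G(16) = mex{0,0,0} = 1
G(17) = mex{0,0,0} = 1
G(18) = mex{1,0,0} = 2
G(19) = mex{1,1,0} = 2
G(20) = mex{1,1,1} = 0
G(21) = mex{1,1,1} = 0
G(n+10) = G(n) holds for n = 0,…,5 (a full window of length max(S) = 6), so the sequence is purely periodic with period 10.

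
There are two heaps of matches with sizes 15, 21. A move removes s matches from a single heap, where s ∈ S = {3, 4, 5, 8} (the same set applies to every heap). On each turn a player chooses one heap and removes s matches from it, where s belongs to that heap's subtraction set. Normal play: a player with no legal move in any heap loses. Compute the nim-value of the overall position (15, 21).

All heaps use S = {3, 4, 5, 8}:
G(0) = 0
G(1) = mex{} = 0
G(2) = mex{} = 0
G(3) = mex{0} = 1
G(4) = mex{0,0} = 1
G(5) = mex{0,0,0} = 1
G(6) = mex{1,0,0} = 2
G(7) = mex{1,1,0} = 2
G(8) = mex{1,1,1,0} = 2
G(9) = mex{2,1,1,0} = 3
G(10) = mex{2,2,1,0} = 3
G(11) = mex{2,2,2,1} = 0
G(12) = mex{3,2,2,1} = 0
G(13) = mex{3,3,2,1} = 0
G(14) = mex{0,3,3,2} = 1
G(15) = mex{0,0,3,2} = 1
G(16) = mex{0,0,0,2} = 1
G(17) = mex{1,0,0,3} = 2
G(18) = mex{1,1,0,3} = 2
G(19) = mex{1,1,1,0} = 2
G(20) = mex{2,1,1,0} = 3
G(21) = mex{2,2,1,0} = 3
Heap A: G(15) = 1.
Heap B: G(21) = 3.
Combined Grundy value = 1 ⊕ 3 = 2.

2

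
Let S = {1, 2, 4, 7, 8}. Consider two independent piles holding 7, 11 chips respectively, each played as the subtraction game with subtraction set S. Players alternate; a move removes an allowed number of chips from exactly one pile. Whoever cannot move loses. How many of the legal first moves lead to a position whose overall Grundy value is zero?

All piles use S = {1, 2, 4, 7, 8}:
n :  0  1  2  3  4  5  6  7  8  9 10 11
G :  0  1  2  0  1  2  0  1  2  0  1  2
Pile A: G(7) = 1.
Pile B: G(11) = 2.
Combined Grundy value = 1 ⊕ 2 = 3.
A winning move leaves total XOR = 0, i.e. changes one component's Grundy value g to g ⊕ X where X is the current total.
Pile A: need g' = 1⊕3 = 2. Options: 7−1→G=0, 7−2→G=2, 7−4→G=0, 7−7→G=0. Hits: 1.
Pile B: need g' = 2⊕3 = 1. Options: 11−1→G=1, 11−2→G=0, 11−4→G=1, 11−7→G=1, 11−8→G=0. Hits: 3.

4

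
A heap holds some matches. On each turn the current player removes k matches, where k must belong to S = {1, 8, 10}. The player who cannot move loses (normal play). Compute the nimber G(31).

0

G(0) = 0
G(1) = mex{0} = 1
G(2) = mex{1} = 0
G(3) = mex{0} = 1
G(4) = mex{1} = 0
G(5) = mex{0} = 1
G(6) = mex{1} = 0
G(7) = mex{0} = 1
G(8) = mex{1,0} = 2
G(9) = mex{2,1} = 0
G(10) = mex{0,0,0} = 1
G(11) = mex{1,1,1} = 0
G(12) = mex{0,0,0} = 1
G(13) = mex{1,1,1} = 0
G(14) = mex{0,0,0} = 1
G(15) = mex{1,1,1} = 0
G(16) = mex{0,2,0} = 1
G(17) = mex{1,0,1} = 2
G(18) = mex{2,1,2} = 0
G(19) = mex{0,0,0} = 1
G(20) = mex{1,1,1} = 0
G(21) = mex{0,0,0} = 1
G(22) = mex{1,1,1} = 0
G(23) = mex{0,0,0} = 1
G(24) = mex{1,1,1} = 0
G(25) = mex{0,2,0} = 1
G(26) = mex{1,0,1} = 2
G(27) = mex{2,1,2} = 0
G(28) = mex{0,0,0} = 1
G(29) = mex{1,1,1} = 0
G(30) = mex{0,0,0} = 1
G(31) = mex{1,1,1} = 0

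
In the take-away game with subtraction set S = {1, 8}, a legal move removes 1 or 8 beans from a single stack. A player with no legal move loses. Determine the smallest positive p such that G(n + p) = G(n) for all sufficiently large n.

n :  0  1  2  3  4  5  6  7  8  9 10 11 12 13 14 15 16 17 18 19
G :  0  1  0  1  0  1  0  1  2  0  1  0  1  0  1  0  1  2  0  1
G(n+9) = G(n) holds for n = 0,…,7 (a full window of length max(S) = 8), so the sequence is purely periodic with period 9.

9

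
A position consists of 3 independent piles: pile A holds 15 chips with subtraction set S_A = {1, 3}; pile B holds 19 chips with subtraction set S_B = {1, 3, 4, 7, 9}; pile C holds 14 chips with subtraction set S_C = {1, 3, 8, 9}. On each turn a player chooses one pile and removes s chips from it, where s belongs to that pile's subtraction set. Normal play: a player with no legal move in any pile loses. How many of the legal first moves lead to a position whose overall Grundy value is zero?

2

Pile A, S = {1, 3}:
n :  0  1  2  3  4  5  6  7  8  9 10 11 12 13 14 15
G :  0  1  0  1  0  1  0  1  0  1  0  1  0  1  0  1
G_A(15) = 1.
Pile B, S = {1, 3, 4, 7, 9}:
n :  0  1  2  3  4  5  6  7  8  9 10 11 12 13 14 15 16 17 18 19
G :  0  1  0  1  2  3  2  3  0  1  0  1  2  3  2  3  0  1  0  1
G_B(19) = 1.
Pile C, S = {1, 3, 8, 9}:
n :  0  1  2  3  4  5  6  7  8  9 10 11 12 13 14
G :  0  1  0  1  0  1  0  1  2  3  2  3  2  3  2
G_C(14) = 2.
Combined Grundy value = 1 ⊕ 1 ⊕ 2 = 2.
A winning move leaves total XOR = 0, i.e. changes one component's Grundy value g to g ⊕ X where X is the current total.
Pile A: need g' = 1⊕2 = 3. Options: 15−1→G=0, 15−3→G=0. Hits: 0.
Pile B: need g' = 1⊕2 = 3. Options: 19−1→G=0, 19−3→G=0, 19−4→G=3, 19−7→G=2, 19−9→G=0. Hits: 1.
Pile C: need g' = 2⊕2 = 0. Options: 14−1→G=3, 14−3→G=3, 14−8→G=0, 14−9→G=1. Hits: 1.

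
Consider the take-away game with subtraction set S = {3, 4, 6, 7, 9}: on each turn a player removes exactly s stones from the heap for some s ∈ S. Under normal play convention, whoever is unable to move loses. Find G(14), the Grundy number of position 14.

n :  0  1  2  3  4  5  6  7  8  9 10 11 12 13 14
G :  0  0  0  1  1  1  2  2  2  3  3  3  0  0  0

0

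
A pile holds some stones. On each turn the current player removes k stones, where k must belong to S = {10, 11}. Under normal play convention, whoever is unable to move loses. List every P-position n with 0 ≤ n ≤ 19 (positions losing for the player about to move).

G(0) = 0
G(1) = mex{} = 0
G(2) = mex{} = 0
G(3) = mex{} = 0
G(4) = mex{} = 0
G(5) = mex{} = 0
G(6) = mex{} = 0
G(7) = mex{} = 0
G(8) = mex{} = 0
G(9) = mex{} = 0
G(10) = mex{0} = 1
G(11) = mex{0,0} = 1
G(12) = mex{0,0} = 1
G(13) = mex{0,0} = 1
G(14) = mex{0,0} = 1
G(15) = mex{0,0} = 1
G(16) = mex{0,0} = 1
G(17) = mex{0,0} = 1
G(18) = mex{0,0} = 1
G(19) = mex{0,0} = 1
P-positions are exactly the n with G(n) = 0.

0, 1, 2, 3, 4, 5, 6, 7, 8, 9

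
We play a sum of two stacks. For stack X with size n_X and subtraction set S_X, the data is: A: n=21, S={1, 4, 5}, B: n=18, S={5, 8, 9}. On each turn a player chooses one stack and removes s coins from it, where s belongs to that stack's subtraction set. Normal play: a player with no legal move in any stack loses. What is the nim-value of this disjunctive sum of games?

Stack A, S = {1, 4, 5}:
G(0) = 0
G(1) = mex{0} = 1
G(2) = mex{1} = 0
G(3) = mex{0} = 1
G(4) = mex{1,0} = 2
G(5) = mex{2,1,0} = 3
G(6) = mex{3,0,1} = 2
G(7) = mex{2,1,0} = 3
G(8) = mex{3,2,1} = 0
G(9) = mex{0,3,2} = 1
G(10) = mex{1,2,3} = 0
G(11) = mex{0,3,2} = 1
G(12) = mex{1,0,3} = 2
G(13) = mex{2,1,0} = 3
G(14) = mex{3,0,1} = 2
G(15) = mex{2,1,0} = 3
G(16) = mex{3,2,1} = 0
G(17) = mex{0,3,2} = 1
G(18) = mex{1,2,3} = 0
G(19) = mex{0,3,2} = 1
G(20) = mex{1,0,3} = 2
G(21) = mex{2,1,0} = 3
G_A(21) = 3.
Stack B, S = {5, 8, 9}:
G(0) = 0
G(1) = mex{} = 0
G(2) = mex{} = 0
G(3) = mex{} = 0
G(4) = mex{} = 0
G(5) = mex{0} = 1
G(6) = mex{0} = 1
G(7) = mex{0} = 1
G(8) = mex{0,0} = 1
G(9) = mex{0,0,0} = 1
G(10) = mex{1,0,0} = 2
G(11) = mex{1,0,0} = 2
G(12) = mex{1,0,0} = 2
G(13) = mex{1,1,0} = 2
G(14) = mex{1,1,1} = 0
G(15) = mex{2,1,1} = 0
G(16) = mex{2,1,1} = 0
G(17) = mex{2,1,1} = 0
G(18) = mex{2,2,1} = 0
G_B(18) = 0.
Combined Grundy value = 3 ⊕ 0 = 3.

3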